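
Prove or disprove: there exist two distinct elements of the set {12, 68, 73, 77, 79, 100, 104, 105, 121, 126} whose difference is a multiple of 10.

No such pair exists.

Two integers differ by a multiple of 10 exactly when they have the same residue mod 10. The residues are 12↦2, 68↦8, 73↦3, 77↦7, 79↦9, 100↦0, 104↦4, 105↦5, 121↦1, 126↦6.
These 10 residues are pairwise different, hence no difference of two elements is divisible by 10.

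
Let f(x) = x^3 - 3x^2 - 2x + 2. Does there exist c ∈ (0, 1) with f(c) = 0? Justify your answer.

Yes, f has a root in the interval.

f(0) = 2 and f(1) = -2, which have opposite signs.
Since f is a polynomial it is continuous on [0, 1].
The Intermediate Value Theorem then guarantees some c ∈ (0, 1) with f(c) = 0.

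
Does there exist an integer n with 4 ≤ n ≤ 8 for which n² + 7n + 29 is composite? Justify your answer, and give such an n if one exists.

There is no such integer n in that range.

The values for n = 4, 5, …, 8 are 73, 89, 107, 127, 149, and each of these is prime.
So no value in the range makes the expression composite.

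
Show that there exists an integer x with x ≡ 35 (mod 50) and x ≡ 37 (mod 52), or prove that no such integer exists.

Here gcd(50, 52) = 2, and both 35 and 37 leave remainder 1 mod 2, so the system is consistent.
Write x = 35 + 50t. Then 50t ≡ 37 − 35 ≡ 2 (mod 52); dividing through by 2 gives 25t ≡ 1 (mod 26).
Note 25·25 = 625 ≡ 1 (mod 26) (as 625 − 1 = 24·26), so 25⁻¹ ≡ 25.
Multiplying by 25: t ≡ 25·1 = 25 (mod 26).
Then x = 35 + 50·25 = 1285.
Indeed 1285 ≡ 35 (mod 50) and 1285 ≡ 37 (mod 52).

x = 1285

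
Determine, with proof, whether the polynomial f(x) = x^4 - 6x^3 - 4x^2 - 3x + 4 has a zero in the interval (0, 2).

f(0) = 4 and f(2) = -50, which have opposite signs.
Since f is a polynomial it is continuous on [0, 2].
By the Intermediate Value Theorem, f takes the value 0 somewhere in the open interval.

Yes, f has a root in the interval.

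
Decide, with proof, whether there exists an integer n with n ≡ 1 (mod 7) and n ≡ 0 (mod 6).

n = 36

The moduli 7 and 6 are coprime, so by the Chinese Remainder Theorem a unique solution modulo 42 exists.
Write n = 1 + 7t and require 1 + 7t ≡ 0 (mod 6), i.e. 7t ≡ 5 (mod 6).
7 ≡ 1 (mod 6), so this reads 1t ≡ 5 (mod 6). So t ≡ 5 (mod 6).
Taking t = 5 gives n = 1 + 7·5 = 36.
Verify: 36 = 5·7 + 1 and 36 = 6·6 + 0. ✓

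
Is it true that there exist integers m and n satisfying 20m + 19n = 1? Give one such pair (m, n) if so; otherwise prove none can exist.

Since gcd(20, 19) = 1, every integer is an integer combination of 20 and 19.
Run the Euclidean algorithm on 20 and 19: 20 = 1·19 + 1, 19 = 19·1 + 0.
Working back up the chain: 1 = 20 − 1·19. So 20·1 + 19·(-1) = 1.
So (m, n) = (1, -1) is a solution.
Indeed 20·1 + 19·(-1) = 20 − 19 = 1.

m = 1, n = -1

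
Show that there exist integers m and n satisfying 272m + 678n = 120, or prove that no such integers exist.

m = 150, n = -60

gcd(272, 678) = 2, and 2 divides 120, so integer solutions exist.
Dividing through by 2 reduces the equation to 136m + 339n = 60.
Run the Euclidean algorithm on 339 and 136: 339 = 2·136 + 67, 136 = 2·67 + 2, 67 = 33·2 + 1, 2 = 2·1 + 0.
Unwinding: 1 = 67 − 33·2 = 67 − 33·(136 − 2·67) = −33·136 + 67·67 = −33·136 + 67·(339 − 2·136) = 67·339 − 167·136, i.e. 136·(-167) + 339·67 = 1.
Multiplying through by 60: m = (-167)·60 = -10020, n = 67·60 = 4020 is a solution.
Adding 30·339 to m and subtracting 30·136 from n gives the tidier solution (150, -60).
Check: 272·150 + 678·(-60) = 40800 − 40680 = 120. ✓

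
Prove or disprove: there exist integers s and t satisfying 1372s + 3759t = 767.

Both 1372 and 3759 are divisible by gcd(1372, 3759) = 7, hence so is any combination 1372s + 3759t.
But 767 = 7·109 + 4, so 7 ∤ 767.
So the equation is unsolvable over ℤ.

No, no such integers exist.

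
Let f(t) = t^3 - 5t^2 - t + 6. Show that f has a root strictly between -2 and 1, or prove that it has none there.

Yes, f has a root in the interval.

f(-2) = -20 and f(1) = 1, which have opposite signs.
Since f is a polynomial it is continuous on [-2, 1].
By the Intermediate Value Theorem f must vanish at some point of (-2, 1).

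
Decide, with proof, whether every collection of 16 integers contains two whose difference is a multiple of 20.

Try 16 consecutive integers, 98, 99, …, 113. Their remainders mod 20 are 18, 19, 0, 1, 2, 3, 4, 5, 6, 7, 8, 9, 10, 11, 12, 13 — pairwise different, as any 16 ≤ 20 consecutive integers have distinct residues.
No two share a residue, so no pair has difference divisible by 20; the claim fails for this set.

No, the set {98, 99, 100, 101, 102, 103, 104, 105, 106, 107, 108, 109, 110, 111, 112, 113} is a counterexample.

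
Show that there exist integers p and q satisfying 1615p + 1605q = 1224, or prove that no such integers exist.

No such integers exist.

Any value of 1615p + 1605q is a multiple of gcd(1615, 1605) = 5.
But 1224 is not a multiple of 5 (it leaves remainder 4).
So the equation is unsolvable over ℤ.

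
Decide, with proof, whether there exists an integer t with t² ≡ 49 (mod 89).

t = 7

Take t = 7. Then 7² = 49, and since 0 ≤ 49 < 89 this is already reduced: 7² ≡ 49 (mod 89).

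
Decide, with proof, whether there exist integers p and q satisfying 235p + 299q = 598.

p = 0, q = 2

235 and 299 are coprime, so 235p + 299q ranges over all of ℤ.
Dividing repeatedly: 299 = 1·235 + 64, 235 = 3·64 + 43, 64 = 1·43 + 21, 43 = 2·21 + 1, 21 = 21·1 + 0.
Unwinding: 1 = 43 − 2·21 = 43 − 2·(64 − 1·43) = −2·64 + 3·43 = −2·64 + 3·(235 − 3·64) = 3·235 − 11·64 = 3·235 − 11·(299 − 1·235) = −11·299 + 14·235, i.e. 235·14 + 299·(-11) = 1.
Times 598: 235·8372 + 299·(-6578) = 598, so (8372, -6578) solves it.
The general solution is p = 8372 + 299k, q = -6578 − 235k; taking k = -28 gives the smaller pair p = 0, q = 2.
Indeed 235·0 + 299·2 = 0 + 598 = 598.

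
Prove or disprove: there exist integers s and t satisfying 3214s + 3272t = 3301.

No such integers exist.

Any value of 3214s + 3272t is a multiple of gcd(3214, 3272) = 2.
However 3301 leaves remainder 1 on division by 2.
Hence no integers s, t satisfy the equation.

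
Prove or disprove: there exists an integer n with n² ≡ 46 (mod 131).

Take n = 96. Then 96² = 9216 = 70·131 + 46, so 96² ≡ 46 (mod 131).

n = 96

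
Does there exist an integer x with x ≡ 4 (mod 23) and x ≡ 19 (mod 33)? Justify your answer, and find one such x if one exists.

gcd(23, 33) = 1, so the Chinese Remainder Theorem guarantees exactly one residue class mod 759 satisfying both.
Write x = 4 + 23t and require 4 + 23t ≡ 19 (mod 33), i.e. 23t ≡ 15 (mod 33).
Note 23·23 = 529 ≡ 1 (mod 33) (as 529 − 1 = 16·33), so 23⁻¹ ≡ 23.
Multiplying by 23: t ≡ 23·15 = 345 ≡ 15 (mod 33).
Taking t = 15 gives x = 4 + 23·15 = 349.
Indeed 349 ≡ 4 (mod 23) and 349 ≡ 19 (mod 33).

x = 349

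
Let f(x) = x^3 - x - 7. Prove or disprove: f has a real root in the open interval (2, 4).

f(2) = -1 and f(4) = 53, which have opposite signs.
As a polynomial, f is continuous on every closed interval.
By the Intermediate Value Theorem, f takes the value 0 somewhere in the open interval.

Yes, f has a root in the interval.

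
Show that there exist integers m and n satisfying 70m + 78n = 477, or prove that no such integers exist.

Any value of 70m + 78n is a multiple of gcd(70, 78) = 2.
But 477 = 2·238 + 1, so 2 ∤ 477.
Hence no integers m, n satisfy the equation.

No such integers exist.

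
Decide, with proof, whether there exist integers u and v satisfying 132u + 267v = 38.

Any value of 132u + 267v is a multiple of gcd(132, 267) = 3.
But 38 = 3·12 + 2, so 3 ∤ 38.
So the equation is unsolvable over ℤ.

No such integers exist.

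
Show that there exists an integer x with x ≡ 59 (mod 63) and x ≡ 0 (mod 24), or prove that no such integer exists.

gcd(63, 24) = 3. If x ≡ 59 (mod 63) and x ≡ 0 (mod 24), then x ≡ 59 (mod 3) and x ≡ 0 (mod 3).
These are incompatible: 59 − 0 = 59 is not divisible by 3.
Therefore no such x exists.

No such integer exists.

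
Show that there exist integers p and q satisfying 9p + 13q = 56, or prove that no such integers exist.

9 and 13 are coprime, so 9p + 13q ranges over all of ℤ.
Euclidean algorithm: 13 = 1·9 + 4, 9 = 2·4 + 1, 4 = 4·1 + 0.
Unwinding: 1 = 9 − 2·4 = 9 − 2·(13 − 1·9) = −2·13 + 3·9, i.e. 9·3 + 13·(-2) = 1.
Multiplying through by 56: p = 3·56 = 168, q = (-2)·56 = -112 is a solution.
Subtracting 12·13 from p and adding 12·9 to q gives the tidier solution (12, -4).
Check: 9·12 + 13·(-4) = 108 − 52 = 56. ✓

p = 12, q = -4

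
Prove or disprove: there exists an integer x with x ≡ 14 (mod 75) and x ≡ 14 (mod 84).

x = 14

The moduli are not coprime: gcd(75, 84) = 3. Compatibility requires 3 ∣ (14 − 14) = 0, which holds, so solutions exist.
The smallest candidate x = 14 works directly: 14 ≡ 14 (mod 84).
Indeed 14 ≡ 14 (mod 75) and 14 ≡ 14 (mod 84).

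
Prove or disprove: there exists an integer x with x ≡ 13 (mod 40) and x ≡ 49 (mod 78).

x = 1453

The moduli are not coprime: gcd(40, 78) = 2. Compatibility requires 2 ∣ (49 − 13) = 36, which holds, so solutions exist.
Put x = 13 + 40t, so we need 40t ≡ 36 (mod 78), equivalently (divide by 2) 20t ≡ 18 (mod 39).
Invert 20 mod 39 by the Euclidean algorithm: 39 = 1·20 + 19, 20 = 1·19 + 1, 19 = 19·1 + 0; back-substituting, 1 = 20 − 1·19 = 20 − (39 − 1·20) = −39 + 2·20. Hence 20·2 ≡ 1, so 20⁻¹ ≡ 2 (mod 39).
Multiplying by 2: t ≡ 2·18 = 36 (mod 39).
Then x = 13 + 40·36 = 1453.
Indeed 1453 ≡ 13 (mod 40) and 1453 ≡ 49 (mod 78).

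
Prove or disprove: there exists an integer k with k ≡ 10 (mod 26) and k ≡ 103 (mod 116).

gcd(26, 116) = 2. If k ≡ 10 (mod 26) and k ≡ 103 (mod 116), then k ≡ 10 (mod 2) and k ≡ 103 (mod 2).
These are incompatible: 10 − 103 = -93 is not divisible by 2.
So no integer satisfies both congruences.

No, no such integer exists.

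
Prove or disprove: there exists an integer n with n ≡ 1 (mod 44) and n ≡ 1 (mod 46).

gcd(44, 46) = 2. A simultaneous solution exists iff 1 ≡ 1 (mod 2); here 1 mod 2 = 1 = 1 mod 2, so it does.
In fact n = 1 itself already satisfies 1 mod 46 = 1.
Indeed 1 ≡ 1 (mod 44) and 1 ≡ 1 (mod 46).

n = 1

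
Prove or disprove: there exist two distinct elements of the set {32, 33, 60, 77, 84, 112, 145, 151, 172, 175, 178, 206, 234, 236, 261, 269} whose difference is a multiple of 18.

No, no such pair exists.

Reduce each element modulo 18: 32↦14, 33↦15, 60↦6, 77↦5, 84↦12, 112↦4, 145↦1, 151↦7, 172↦10, 175↦13, 178↦16, 206↦8, 234↦0, 236↦2, 261↦9, 269↦17.
All 16 residues are distinct, so no two elements differ by a multiple of 18.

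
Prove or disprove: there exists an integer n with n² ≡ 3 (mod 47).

Take n = 12. Then 12² = 144 = 3·47 + 3, so 12² ≡ 3 (mod 47).

n = 12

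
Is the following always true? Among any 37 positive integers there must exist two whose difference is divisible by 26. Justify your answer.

True.

Partition the integers by their residue mod 26; there are 26 classes.
Since 37 > 26, two of the 37 integers must share a residue class by the pigeonhole principle; call them a and b.
Then a ≡ b (mod 26), i.e. 26 ∣ (a − b).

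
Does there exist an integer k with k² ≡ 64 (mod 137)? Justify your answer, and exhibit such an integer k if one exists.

Take k = 8. Then 8² = 64, and since 0 ≤ 64 < 137 this is already reduced: 8² ≡ 64 (mod 137).

k = 8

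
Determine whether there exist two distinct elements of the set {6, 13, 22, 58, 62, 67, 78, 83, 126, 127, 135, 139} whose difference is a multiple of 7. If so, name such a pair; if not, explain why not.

The pair (6, 13) works.

6 mod 7 = 6 and 13 mod 7 = 6, so 13 − 6 = 7 = 1·7.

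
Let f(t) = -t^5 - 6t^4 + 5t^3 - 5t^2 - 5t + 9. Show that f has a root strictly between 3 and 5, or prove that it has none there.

f(3) = -645 and f(5) = -6391, both negative, so a sign-change argument is unavailable; we show f keeps this sign on the whole interval.
Shift to the endpoint 3: with t = 3 + u (0 < u < 2), one computes f(3 + u) = -u^5 - 21u^4 - 157u^3 - 554u^2 - 953u - 645.
All 6 nonzero coefficients of this polynomial in u are negative; hence for u > 0 the value is a sum of negative terms (the constant -645 among them).
So f is strictly negative on (3, 5); no root exists in the interval.

No such root exists.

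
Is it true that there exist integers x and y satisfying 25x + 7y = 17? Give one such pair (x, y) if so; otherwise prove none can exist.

x = 6, y = -19

Since gcd(25, 7) = 1, every integer is an integer combination of 25 and 7.
Run the Euclidean algorithm on 25 and 7: 25 = 3·7 + 4, 7 = 1·4 + 3, 4 = 1·3 + 1, 3 = 3·1 + 0.
Back-substituting, 1 = 4 − 1·3 = 4 − (7 − 1·4) = −7 + 2·4 = −7 + 2·(25 − 3·7) = 2·25 − 7·7; that is, 25·2 + 7·(-7) = 1.
Times 17: 25·34 + 7·(-119) = 17, so (34, -119) solves it.
The general solution is x = 34 + 7k, y = -119 − 25k; taking k = -4 gives the smaller pair x = 6, y = -19.
Indeed 25·6 + 7·(-19) = 150 − 133 = 17.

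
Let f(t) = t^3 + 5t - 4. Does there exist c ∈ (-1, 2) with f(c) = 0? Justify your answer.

f(-1) = -10 and f(2) = 14, which have opposite signs.
f is continuous everywhere (it is a polynomial), in particular on [-1, 2].
The Intermediate Value Theorem then guarantees some c ∈ (-1, 2) with f(c) = 0.

Yes, f has a root in the interval.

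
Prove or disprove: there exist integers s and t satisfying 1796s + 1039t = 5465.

Since gcd(1796, 1039) = 1, every integer is an integer combination of 1796 and 1039.
Dividing repeatedly: 1796 = 1·1039 + 757, 1039 = 1·757 + 282, 757 = 2·282 + 193, 282 = 1·193 + 89, 193 = 2·89 + 15, 89 = 5·15 + 14, 15 = 1·14 + 1, 14 = 14·1 + 0.
Working back up the chain: 1 = 15 − 1·14 = 15 − (89 − 5·15) = −89 + 6·15 = −89 + 6·(193 − 2·89) = 6·193 − 13·89 = 6·193 − 13·(282 − 1·193) = −13·282 + 19·193 = −13·282 + 19·(757 − 2·282) = 19·757 − 51·282 = 19·757 − 51·(1039 − 1·757) = −51·1039 + 70·757 = −51·1039 + 70·(1796 − 1·1039) = 70·1796 − 121·1039. So 1796·70 + 1039·(-121) = 1.
Multiplying through by 5465: s = 70·5465 = 382550, t = (-121)·5465 = -661265 is a solution.
Subtracting 368·1039 from s and adding 368·1796 to t gives the tidier solution (198, -337).
Check: 1796·198 + 1039·(-337) = 355608 − 350143 = 5465. ✓

s = 198, t = -337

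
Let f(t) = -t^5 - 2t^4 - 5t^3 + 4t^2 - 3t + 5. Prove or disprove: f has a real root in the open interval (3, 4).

The endpoint values f(3) = -508 and f(4) = -1799 are both negative. Claim: f(t) < 0 for every t in (3, 4).
Shift to the endpoint 3: with t = 3 + u (0 < u < 1), one computes f(3 + u) = -u^5 - 17u^4 - 119u^3 - 419u^2 - 735u - 508.
All 6 nonzero coefficients of this polynomial in u are negative; hence for u > 0 the value is a sum of negative terms (the constant -508 among them).
Therefore f(t) < 0 throughout (3, 4), and f has no zero there.

No such root exists.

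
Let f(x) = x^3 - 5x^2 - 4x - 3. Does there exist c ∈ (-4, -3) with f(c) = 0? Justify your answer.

f has no root in that interval.

f(-4) = -131 and f(-3) = -63, both negative, so a sign-change argument is unavailable; we show f keeps this sign on the whole interval.
Substitute x = -3 − u, where 0 < u < 1 on the interval. Expanding, f(-3 − u) = -u^3 - 14u^2 - 53u - 63.
All 4 nonzero coefficients of this polynomial in u are negative; hence for u > 0 the value is a sum of negative terms (the constant -63 among them).
So f is strictly negative on (-4, -3); no root exists in the interval.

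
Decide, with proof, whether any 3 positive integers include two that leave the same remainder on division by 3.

Consider the 3 integers 2, 3, 4. They lie in distinct residue classes modulo 3, since 3 ≤ 3.
So no two of them leave the same remainder on division by 3; the claim fails for this set.

No, the set {2, 3, 4} is a counterexample.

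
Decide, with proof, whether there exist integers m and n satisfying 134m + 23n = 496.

Since gcd(134, 23) = 1, every integer is an integer combination of 134 and 23.
Run the Euclidean algorithm on 134 and 23: 134 = 5·23 + 19, 23 = 1·19 + 4, 19 = 4·4 + 3, 4 = 1·3 + 1, 3 = 3·1 + 0.
Working back up the chain: 1 = 4 − 1·3 = 4 − (19 − 4·4) = −19 + 5·4 = −19 + 5·(23 − 1·19) = 5·23 − 6·19 = 5·23 − 6·(134 − 5·23) = −6·134 + 35·23. So 134·(-6) + 23·35 = 1.
Multiplying through by 496: m = (-6)·496 = -2976, n = 35·496 = 17360 is a solution.
Adding 130·23 to m and subtracting 130·134 from n gives the tidier solution (14, -60).
Check: 134·14 + 23·(-60) = 1876 − 1380 = 496. ✓

m = 14, n = -60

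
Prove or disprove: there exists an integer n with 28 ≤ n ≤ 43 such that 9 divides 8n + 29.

At n = 28 the value 253 is not a multiple of 9. At n = 29 we get 8·29 + 29 = 261, and 261 = 9·29.

n = 29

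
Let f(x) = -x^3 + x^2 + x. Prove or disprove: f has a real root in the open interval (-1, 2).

f(-1) = 1 and f(2) = -2, which have opposite signs.
As a polynomial, f is continuous on every closed interval.
By the Intermediate Value Theorem f must vanish at some point of (-1, 2).

Yes, f has a root in the interval.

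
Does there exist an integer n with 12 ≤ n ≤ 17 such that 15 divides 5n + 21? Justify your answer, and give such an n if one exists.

There is no such integer n in that range.

At n = 12, 5·12 + 21 = 81 ≡ 6 (mod 15), and each step in n adds 5, giving residues 6, 11, 1, 6, 11, 1 for n = 12, 13, …, 17.
None is 0, so 15 never divides 5n + 21 on this range.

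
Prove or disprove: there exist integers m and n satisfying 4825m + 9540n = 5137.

gcd(4825, 9540) = 5, so every integer of the form 4825m + 9540n is a multiple of 5.
However 5137 leaves remainder 2 on division by 5.
So the equation is unsolvable over ℤ.

No such integers exist.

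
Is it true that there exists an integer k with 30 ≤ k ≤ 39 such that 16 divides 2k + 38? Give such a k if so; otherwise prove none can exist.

k = 37

k = 37 works, since 2·37 + 38 = 112 = 7·16.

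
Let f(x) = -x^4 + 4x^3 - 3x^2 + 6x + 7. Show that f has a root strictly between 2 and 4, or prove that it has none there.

Such a root exists.

f(2) = 23 and f(4) = -17, which have opposite signs.
As a polynomial, f is continuous on every closed interval.
By the Intermediate Value Theorem, f takes the value 0 somewhere in the open interval.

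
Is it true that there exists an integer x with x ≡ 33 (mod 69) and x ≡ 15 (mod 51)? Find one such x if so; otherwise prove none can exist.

x = 1137

Here gcd(69, 51) = 3, and both 33 and 15 leave remainder 0 mod 3, so the system is consistent.
Write x = 33 + 69t. Then 69t ≡ 15 − 33 ≡ 33 (mod 51); dividing through by 3 gives 23t ≡ 11 (mod 17).
23 ≡ 6 (mod 17), so this reads 6t ≡ 11 (mod 17). To invert 6 modulo 17: 17 = 2·6 + 5, 6 = 1·5 + 1, 5 = 5·1 + 0, and unwinding, 1 = 6 − 1·5 = 6 − (17 − 2·6) = −17 + 3·6. Thus 6⁻¹ ≡ 3 (mod 17).
Multiplying by 3: t ≡ 3·11 = 33 ≡ 16 (mod 17).
Then x = 33 + 69·16 = 1137.
Verify: 1137 = 16·69 + 33 and 1137 = 22·51 + 15. ✓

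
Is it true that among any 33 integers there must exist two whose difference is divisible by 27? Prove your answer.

Yes.

Each integer lies in one of the 27 residue classes modulo 27.
Placing 33 integers into 27 classes, some class receives at least two — say a and b.
Then a ≡ b (mod 27), i.e. 27 ∣ (a − b).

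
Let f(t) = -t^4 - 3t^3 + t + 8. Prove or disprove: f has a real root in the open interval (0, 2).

Yes, f has a root in the interval.

f(0) = 8 and f(2) = -30, which have opposite signs.
Since f is a polynomial it is continuous on [0, 2].
By the Intermediate Value Theorem, f takes the value 0 somewhere in the open interval.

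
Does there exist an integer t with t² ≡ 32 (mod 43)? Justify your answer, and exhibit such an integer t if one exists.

Apply Euler's criterion with the prime 43: 32 is a quadratic residue iff 32^21 ≡ 1 (mod 43), and a non-residue iff it is ≡ −1.
Repeated squaring mod 43: 32^2 = 1024 ≡ 35; 32^4 ≡ 35² = 1225 ≡ 21; 32^8 ≡ 21² = 441 ≡ 11; 32^16 ≡ 11² = 121 ≡ 35.
Since 21 = 16 + 4 + 1, 32^21 ≡ 35 · 21 · 32; multiplying out mod 43: 35·21 = 735 ≡ 4, then 4·32 = 128 ≡ 42. Thus 32^21 ≡ 42 ≡ −1 (mod 43).
By Euler's criterion 32 is a quadratic non-residue mod 43: no t satisfies t² ≡ 32 (mod 43).

No such integer exists.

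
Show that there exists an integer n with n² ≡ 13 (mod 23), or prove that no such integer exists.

n = 17

n = 17 works: 17² = 289, and 289 − 13 = 276 = 12·23.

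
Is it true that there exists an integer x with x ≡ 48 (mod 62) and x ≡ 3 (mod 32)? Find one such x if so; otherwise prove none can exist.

gcd(62, 32) = 2. If x ≡ 48 (mod 62) and x ≡ 3 (mod 32), then x ≡ 48 (mod 2) and x ≡ 3 (mod 2).
These are incompatible: 48 − 3 = 45 is not divisible by 2.
Therefore no such x exists.

No, no such integer exists.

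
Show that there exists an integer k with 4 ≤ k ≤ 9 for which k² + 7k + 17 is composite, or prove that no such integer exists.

k = 7

At k = 7: 7² + 7·7 + 17 = 115 = 5·23, which is composite.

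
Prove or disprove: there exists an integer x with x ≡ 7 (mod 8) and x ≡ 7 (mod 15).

Since 8 and 15 share no common factor, CRT says the pair of congruences has a solution (unique mod 120).
Any solution of the first congruence is x = 7 + 8t; substituting into the second, 8t ≡ 7 − 7 ≡ 0 (mod 15).
t = 0 satisfies this.
Taking t = 0 gives x = 7 + 8·0 = 7.
Indeed 7 ≡ 7 (mod 8) and 7 ≡ 7 (mod 15).

x = 7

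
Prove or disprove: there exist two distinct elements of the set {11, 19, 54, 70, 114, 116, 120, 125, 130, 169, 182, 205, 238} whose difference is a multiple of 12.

Yes: 54 and 114.

Reduce each element mod 12: 11↦11, 19↦7, 54↦6, 70↦10, 114↦6, 116↦8, 120↦0, 125↦5, 130↦10, 169↦1, 182↦2, 205↦1, 238↦10. The residue 6 repeats (at 54 and 114), and 114 − 54 = 60 = 5·12.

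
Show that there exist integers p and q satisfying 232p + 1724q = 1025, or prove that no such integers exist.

Both 232 and 1724 are divisible by gcd(232, 1724) = 4, hence so is any combination 232p + 1724q.
However 1025 leaves remainder 1 on division by 4.
Therefore 232p + 1724q = 1025 has no solution in integers.

No, no such integers exist.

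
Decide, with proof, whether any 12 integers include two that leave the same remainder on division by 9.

Partition the integers by their residue mod 9; there are 9 classes.
Since 12 > 9, two of the 12 integers must share a residue class by the pigeonhole principle; call them a and b.
So a and b have equal remainders mod 9, which is exactly what was to be shown.

Yes.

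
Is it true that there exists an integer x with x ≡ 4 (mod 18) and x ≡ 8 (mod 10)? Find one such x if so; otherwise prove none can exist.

x = 58

The moduli are not coprime: gcd(18, 10) = 2. Compatibility requires 2 ∣ (8 − 4) = 4, which holds, so solutions exist.
The integers ≡ 4 (mod 18) are 4, 22, 40, 58, …; their remainders mod 10 are 4, 2, 0, 8, so x = 58 is the first that is ≡ 8 (mod 10).
Indeed 58 ≡ 4 (mod 18) and 58 ≡ 8 (mod 10).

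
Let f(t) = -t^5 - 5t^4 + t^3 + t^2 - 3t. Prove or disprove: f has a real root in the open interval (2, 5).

No.

f(2) = -106 and f(5) = -6115, both negative, so a sign-change argument is unavailable; we show f keeps this sign on the whole interval.
Shift to the endpoint 2: with t = 2 + u (0 < u < 3), one computes f(2 + u) = -u^5 - 15u^4 - 79u^3 - 193u^2 - 227u - 106.
All 6 nonzero coefficients of this polynomial in u are negative; hence for u > 0 the value is a sum of negative terms (the constant -106 among them).
Therefore f(t) < 0 throughout (2, 5), and f has no zero there.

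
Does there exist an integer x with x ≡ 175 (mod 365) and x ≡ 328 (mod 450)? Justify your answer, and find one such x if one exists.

There is no such integer.

Reduce both congruences modulo 5, which divides 365 and 450: they say x ≡ 175 (mod 5) and x ≡ 328 (mod 5).
However 175 ≡ 0 and 328 ≡ 3 (mod 5), and 0 ≠ 3.
Therefore no such x exists.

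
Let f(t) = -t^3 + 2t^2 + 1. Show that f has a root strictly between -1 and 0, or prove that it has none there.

f(-1) = 4 and f(0) = 1, both positive, so a sign-change argument is unavailable; we show f keeps this sign on the whole interval.
Substitute t = −u, where 0 < u < 1 on the interval. Expanding, f(−u) = u^3 + 2u^2 + 1.
The nonzero coefficients here are all positive, so for u > 0 every term is positive (or zero), and the constant term 1 is strictly positive.
Therefore f(t) > 0 throughout (-1, 0), and f has no zero there.

f has no root in that interval.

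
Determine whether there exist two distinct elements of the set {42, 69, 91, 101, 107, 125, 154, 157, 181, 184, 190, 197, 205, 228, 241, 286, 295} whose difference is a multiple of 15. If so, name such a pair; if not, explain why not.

The pair (91, 181) works.

Reduce each element mod 15: 42↦12, 69↦9, 91↦1, 101↦11, 107↦2, 125↦5, 154↦4, 157↦7, 181↦1, 184↦4, 190↦10, 197↦2, 205↦10, 228↦3, 241↦1, 286↦1, 295↦10. The residue 1 repeats (at 91 and 181), and 181 − 91 = 90 = 6·15.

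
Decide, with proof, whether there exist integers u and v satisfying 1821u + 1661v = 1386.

u = 154, v = -168

1821 and 1661 are coprime, so 1821u + 1661v ranges over all of ℤ.
Dividing repeatedly: 1821 = 1·1661 + 160, 1661 = 10·160 + 61, 160 = 2·61 + 38, 61 = 1·38 + 23, 38 = 1·23 + 15, 23 = 1·15 + 8, 15 = 1·8 + 7, 8 = 1·7 + 1, 7 = 7·1 + 0.
Unwinding: 1 = 8 − 1·7 = 8 − (15 − 1·8) = −15 + 2·8 = −15 + 2·(23 − 1·15) = 2·23 − 3·15 = 2·23 − 3·(38 − 1·23) = −3·38 + 5·23 = −3·38 + 5·(61 − 1·38) = 5·61 − 8·38 = 5·61 − 8·(160 − 2·61) = −8·160 + 21·61 = −8·160 + 21·(1661 − 10·160) = 21·1661 − 218·160 = 21·1661 − 218·(1821 − 1·1661) = −218·1821 + 239·1661, i.e. 1821·(-218) + 1661·239 = 1.
Times 1386: 1821·(-302148) + 1661·331254 = 1386, so (-302148, 331254) solves it.
Shifting by a multiple of (1661, −1821) keeps it a solution: u = -302148 + 182·1661 = 154, v = 331254 − 182·1821 = -168.
Check: 1821·154 + 1661·(-168) = 280434 − 279048 = 1386. ✓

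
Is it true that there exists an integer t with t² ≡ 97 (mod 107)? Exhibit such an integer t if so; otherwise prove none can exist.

107 is prime, so by Euler's criterion 97 is a square mod 107 iff 97^((107−1)/2) = 97^53 ≡ 1 (mod 107).
Squaring successively (mod 107): 97^2 = 9409 ≡ 100; 97^4 ≡ 100² = 10000 ≡ 49; 97^8 ≡ 49² = 2401 ≡ 47; 97^16 ≡ 47² = 2209 ≡ 69; 97^32 ≡ 69² = 4761 ≡ 53.
Since 53 = 32 + 16 + 4 + 1, 97^53 ≡ 53 · 69 · 49 · 97; multiplying out mod 107: 53·69 = 3657 ≡ 19, then 19·49 = 931 ≡ 75, then 75·97 = 7275 ≡ 106. Thus 97^53 ≡ 106 ≡ −1 (mod 107).
By Euler's criterion 97 is a quadratic non-residue mod 107: no t satisfies t² ≡ 97 (mod 107).

There is no such integer.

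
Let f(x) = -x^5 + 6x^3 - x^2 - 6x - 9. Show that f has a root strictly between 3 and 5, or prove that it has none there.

f(3) = -117 and f(5) = -2439, both negative, so a sign-change argument is unavailable; we show f keeps this sign on the whole interval.
Substitute x = 3 + u, where 0 < u < 2 on the interval. Expanding, f(3 + u) = -u^5 - 15u^4 - 84u^3 - 217u^2 - 255u - 117.
The nonzero coefficients here are all negative, so for u > 0 every term is negative (or zero), and the constant term -117 is strictly negative.
Therefore f(x) < 0 throughout (3, 5), and f has no zero there.

f has no root in that interval.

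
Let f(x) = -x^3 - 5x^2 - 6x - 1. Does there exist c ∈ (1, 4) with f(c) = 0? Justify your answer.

No.

f(1) = -13 and f(4) = -169, both negative, so a sign-change argument is unavailable; we show f keeps this sign on the whole interval.
Substitute x = 1 + u, where 0 < u < 3 on the interval. Expanding, f(1 + u) = -u^3 - 8u^2 - 19u - 13.
The nonzero coefficients here are all negative, so for u > 0 every term is negative (or zero), and the constant term -13 is strictly negative.
Therefore f(x) < 0 throughout (1, 4), and f has no zero there.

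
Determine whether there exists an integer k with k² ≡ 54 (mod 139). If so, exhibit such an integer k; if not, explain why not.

k = 38

k = 38 works: 38² = 1444, and 1444 − 54 = 1390 = 10·139.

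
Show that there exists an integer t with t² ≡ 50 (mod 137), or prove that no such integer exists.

t = 119

t = 119 works: 119² = 14161, and 14161 − 50 = 14111 = 103·137.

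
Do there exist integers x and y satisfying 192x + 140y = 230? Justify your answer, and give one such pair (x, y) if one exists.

No such integers exist.

gcd(192, 140) = 4, so every integer of the form 192x + 140y is a multiple of 4.
However 230 leaves remainder 2 on division by 4.
Therefore 192x + 140y = 230 has no solution in integers.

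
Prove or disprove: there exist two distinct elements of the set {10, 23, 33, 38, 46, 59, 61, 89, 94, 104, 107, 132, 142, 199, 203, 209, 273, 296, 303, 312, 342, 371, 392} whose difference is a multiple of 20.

23 mod 20 = 3 and 203 mod 20 = 3, so 203 − 23 = 180 = 9·20.

Yes: 23 and 203.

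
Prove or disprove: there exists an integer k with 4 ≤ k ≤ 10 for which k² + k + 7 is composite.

k = 6

At k = 6: 6² + 6 + 7 = 49 = 7·7, which is composite.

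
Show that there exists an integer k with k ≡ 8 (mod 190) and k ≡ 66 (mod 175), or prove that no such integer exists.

gcd(190, 175) = 5. If k ≡ 8 (mod 190) and k ≡ 66 (mod 175), then k ≡ 8 (mod 5) and k ≡ 66 (mod 5).
However 8 ≡ 3 and 66 ≡ 1 (mod 5), and 3 ≠ 1.
Hence the system has no solution.

No such integer exists.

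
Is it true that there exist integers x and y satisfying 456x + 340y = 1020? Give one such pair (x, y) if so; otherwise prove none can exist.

x = 0, y = 3

Since gcd(456, 340) = 4 and 1020 = 4·255, Bézout's identity guarantees a solution.
Dividing through by 4 reduces the equation to 114x + 85y = 255.
Dividing repeatedly: 114 = 1·85 + 29, 85 = 2·29 + 27, 29 = 1·27 + 2, 27 = 13·2 + 1, 2 = 2·1 + 0.
Working back up the chain: 1 = 27 − 13·2 = 27 − 13·(29 − 1·27) = −13·29 + 14·27 = −13·29 + 14·(85 − 2·29) = 14·85 − 41·29 = 14·85 − 41·(114 − 1·85) = −41·114 + 55·85. So 114·(-41) + 85·55 = 1.
Multiplying through by 255: x = (-41)·255 = -10455, y = 55·255 = 14025 is a solution.
The general solution is x = -10455 + 85k, y = 14025 − 114k; taking k = 123 gives the smaller pair x = 0, y = 3.
Check: 456·0 + 340·3 = 0 + 1020 = 1020. ✓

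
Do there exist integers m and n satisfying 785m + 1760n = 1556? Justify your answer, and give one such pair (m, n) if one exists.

gcd(785, 1760) = 5, so every integer of the form 785m + 1760n is a multiple of 5.
But 1556 is not a multiple of 5 (it leaves remainder 1).
So the equation is unsolvable over ℤ.

No, no such integers exist.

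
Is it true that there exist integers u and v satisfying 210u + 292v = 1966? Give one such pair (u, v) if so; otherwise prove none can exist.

u = 33, v = -17

Every value of 210u + 292v is a multiple of gcd(210, 292) = 2; since 2 ∣ 1966, solutions exist.
Dividing through by 2 reduces the equation to 105u + 146v = 983.
Run the Euclidean algorithm on 146 and 105: 146 = 1·105 + 41, 105 = 2·41 + 23, 41 = 1·23 + 18, 23 = 1·18 + 5, 18 = 3·5 + 3, 5 = 1·3 + 2, 3 = 1·2 + 1, 2 = 2·1 + 0.
Back-substituting, 1 = 3 − 1·2 = 3 − (5 − 1·3) = −5 + 2·3 = −5 + 2·(18 − 3·5) = 2·18 − 7·5 = 2·18 − 7·(23 − 1·18) = −7·23 + 9·18 = −7·23 + 9·(41 − 1·23) = 9·41 − 16·23 = 9·41 − 16·(105 − 2·41) = −16·105 + 41·41 = −16·105 + 41·(146 − 1·105) = 41·146 − 57·105; that is, 105·(-57) + 146·41 = 1.
Scaling by 983 gives the particular solution (u, v) = (-56031, 40303).
The general solution is u = -56031 + 146k, v = 40303 − 105k; taking k = 384 gives the smaller pair u = 33, v = -17.
Indeed 210·33 + 292·(-17) = 6930 − 4964 = 1966.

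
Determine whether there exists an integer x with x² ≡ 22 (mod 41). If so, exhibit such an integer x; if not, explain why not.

Apply Euler's criterion with the prime 41: 22 is a quadratic residue iff 22^20 ≡ 1 (mod 41), and a non-residue iff it is ≡ −1.
Squaring successively (mod 41): 22^2 = 484 ≡ 33; 22^4 ≡ 33² = 1089 ≡ 23; 22^8 ≡ 23² = 529 ≡ 37; 22^16 ≡ 37² = 1369 ≡ 16.
Since 20 = 16 + 4, 22^20 ≡ 16 · 23; multiplying out mod 41: 16·23 = 368 ≡ 40. Thus 22^20 ≡ 40 ≡ −1 (mod 41).
The value −1 means 22 is a non-residue modulo 41, so x² ≡ 22 (mod 41) is impossible.

There is no such integer.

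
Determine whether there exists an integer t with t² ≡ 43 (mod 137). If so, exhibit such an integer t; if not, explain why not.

No such integer exists.

137 is prime, so by Euler's criterion 43 is a square mod 137 iff 43^((137−1)/2) = 43^68 ≡ 1 (mod 137).
Repeated squaring mod 137: 43^2 = 1849 ≡ 68; 43^4 ≡ 68² = 4624 ≡ 103; 43^8 ≡ 103² = 10609 ≡ 60; 43^16 ≡ 60² = 3600 ≡ 38; 43^32 ≡ 38² = 1444 ≡ 74; 43^64 ≡ 74² = 5476 ≡ 133.
Since 68 = 64 + 4, 43^68 ≡ 133 · 103; multiplying out mod 137: 133·103 = 13699 ≡ 136. Thus 43^68 ≡ 136 ≡ −1 (mod 137).
By Euler's criterion 43 is a quadratic non-residue mod 137: no t satisfies t² ≡ 43 (mod 137).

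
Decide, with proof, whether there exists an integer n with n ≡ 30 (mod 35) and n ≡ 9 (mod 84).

n = 345

Here gcd(35, 84) = 7, and both 30 and 9 leave remainder 2 mod 7, so the system is consistent.
Put n = 30 + 35t, so we need 35t ≡ 63 (mod 84), equivalently (divide by 7) 5t ≡ 9 (mod 12).
Invert 5 mod 12 by the Euclidean algorithm: 12 = 2·5 + 2, 5 = 2·2 + 1, 2 = 2·1 + 0; back-substituting, 1 = 5 − 2·2 = 5 − 2·(12 − 2·5) = −2·12 + 5·5. Hence 5·5 ≡ 1, so 5⁻¹ ≡ 5 (mod 12).
Therefore t ≡ 5·9 = 45 ≡ 9 (mod 12).
Then n = 30 + 35·9 = 345.
Verify: 345 = 9·35 + 30 and 345 = 4·84 + 9. ✓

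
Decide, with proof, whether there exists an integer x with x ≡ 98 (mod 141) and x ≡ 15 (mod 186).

No such integer exists.

Both moduli are multiples of 3 = gcd(141, 186), so any solution would satisfy x ≡ 98 and x ≡ 15 modulo 3 simultaneously.
These are incompatible: 98 − 15 = 83 is not divisible by 3.
So no integer satisfies both congruences.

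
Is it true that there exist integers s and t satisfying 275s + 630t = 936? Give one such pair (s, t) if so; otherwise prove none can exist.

Any value of 275s + 630t is a multiple of gcd(275, 630) = 5.
But 936 = 5·187 + 1, so 5 ∤ 936.
Hence no integers s, t satisfy the equation.

No such integers exist.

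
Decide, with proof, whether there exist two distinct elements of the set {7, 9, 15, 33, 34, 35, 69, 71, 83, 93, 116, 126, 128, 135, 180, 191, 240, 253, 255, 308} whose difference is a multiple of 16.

Both 7 and 71 leave remainder 7 on division by 16; their difference 64 = 4·16 is a multiple of 16.

The pair (7, 71) works.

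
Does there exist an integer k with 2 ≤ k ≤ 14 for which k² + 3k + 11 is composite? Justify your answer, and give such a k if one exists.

k = 2

At k = 2: 2² + 3·2 + 11 = 21 = 3·7, which is composite.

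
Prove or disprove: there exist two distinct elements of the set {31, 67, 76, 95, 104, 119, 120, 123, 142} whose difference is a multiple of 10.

Residues mod 10: 31↦1, 67↦7, 76↦6, 95↦5, 104↦4, 119↦9, 120↦0, 123↦3, 142↦2.
No residue repeats among the 9 elements, so no pair has difference ≡ 0 (mod 10).

No such pair exists.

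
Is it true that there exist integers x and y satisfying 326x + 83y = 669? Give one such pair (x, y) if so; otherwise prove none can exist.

x = 13, y = -43

326 and 83 are coprime, so 326x + 83y ranges over all of ℤ.
Euclidean algorithm: 326 = 3·83 + 77, 83 = 1·77 + 6, 77 = 12·6 + 5, 6 = 1·5 + 1, 5 = 5·1 + 0.
Unwinding: 1 = 6 − 1·5 = 6 − (77 − 12·6) = −77 + 13·6 = −77 + 13·(83 − 1·77) = 13·83 − 14·77 = 13·83 − 14·(326 − 3·83) = −14·326 + 55·83, i.e. 326·(-14) + 83·55 = 1.
Scaling by 669 gives the particular solution (x, y) = (-9366, 36795).
Shifting by a multiple of (83, −326) keeps it a solution: x = -9366 + 113·83 = 13, y = 36795 − 113·326 = -43.
Check: 326·13 + 83·(-43) = 4238 − 3569 = 669. ✓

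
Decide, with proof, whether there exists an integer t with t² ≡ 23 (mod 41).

t = 8

t = 8 works: 8² = 64, and 64 − 23 = 41 = 1·41.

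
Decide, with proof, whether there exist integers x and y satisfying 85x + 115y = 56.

No, no such integers exist.

gcd(85, 115) = 5, so every integer of the form 85x + 115y is a multiple of 5.
But 56 = 5·11 + 1, so 5 ∤ 56.
Therefore 85x + 115y = 56 has no solution in integers.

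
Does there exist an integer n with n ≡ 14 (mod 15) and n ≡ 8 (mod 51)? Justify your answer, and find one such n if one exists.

n = 59

Here gcd(15, 51) = 3, and both 14 and 8 leave remainder 2 mod 3, so the system is consistent.
Step through n = 14, 14 + 15, 14 + 2·15, …: the values 14, 29, 44, 59 reduce mod 51 to 14, 29, 44, 8. The value 59 hits 8.
Check: 59 mod 15 = 14, 59 mod 51 = 8. ✓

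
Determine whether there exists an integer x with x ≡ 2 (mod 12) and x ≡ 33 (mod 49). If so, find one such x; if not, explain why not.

x = 278

gcd(12, 49) = 1, so the Chinese Remainder Theorem guarantees exactly one residue class mod 588 satisfying both.
Any solution of the first congruence is x = 2 + 12t; substituting into the second, 12t ≡ 33 − 2 ≡ 31 (mod 49).
Since 12·45 = 540 = 11·49 + 1, the inverse of 12 mod 49 is 45.
Multiplying by 45: t ≡ 45·31 = 1395 ≡ 23 (mod 49).
Taking t = 23 gives x = 2 + 12·23 = 278.
Check: 278 mod 12 = 2, 278 mod 49 = 33. ✓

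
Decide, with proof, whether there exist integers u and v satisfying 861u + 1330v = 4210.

No such integers exist.

Both 861 and 1330 are divisible by gcd(861, 1330) = 7, hence so is any combination 861u + 1330v.
But 4210 = 7·601 + 3, so 7 ∤ 4210.
Therefore 861u + 1330v = 4210 has no solution in integers.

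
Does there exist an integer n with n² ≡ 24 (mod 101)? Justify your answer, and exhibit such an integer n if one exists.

n = 78

Take n = 78. Then 78² = 6084 = 60·101 + 24, so 78² ≡ 24 (mod 101).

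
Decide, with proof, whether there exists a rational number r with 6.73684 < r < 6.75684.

Scale by 4: the interval becomes (26.94736, 27.02736), which contains the integer 27.
So r = 27/4 works: it is a ratio of integers, and dividing 4·6.73684 < 27 < 4·6.75684 through by 4 gives 6.73684 < 27/4 < 6.75684.

r = 27/4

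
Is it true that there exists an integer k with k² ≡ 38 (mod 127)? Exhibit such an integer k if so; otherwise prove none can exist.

Take k = 61. Then 61² = 3721 = 29·127 + 38, so 61² ≡ 38 (mod 127).

k = 61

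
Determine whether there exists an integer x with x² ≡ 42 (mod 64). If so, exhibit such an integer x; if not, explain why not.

Since 4 ∣ 64, a solution of x² ≡ 42 (mod 64) would also satisfy x² ≡ 42 ≡ 2 (mod 4).
Computing x² mod 4 for x = 0, 1, …, 2 (enough, by the symmetry x ↦ 4 − x) gives 0, 1, 0.
So the quadratic residues mod 4 are {0, 1}, and 2 is not among them.
Therefore x² ≡ 42 (mod 64) has no solution.

No such integer exists.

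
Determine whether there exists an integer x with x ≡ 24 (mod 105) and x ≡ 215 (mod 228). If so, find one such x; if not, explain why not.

gcd(105, 228) = 3. If x ≡ 24 (mod 105) and x ≡ 215 (mod 228), then x ≡ 24 (mod 3) and x ≡ 215 (mod 3).
These are incompatible: 24 − 215 = -191 is not divisible by 3.
Hence the system has no solution.

There is no such integer.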